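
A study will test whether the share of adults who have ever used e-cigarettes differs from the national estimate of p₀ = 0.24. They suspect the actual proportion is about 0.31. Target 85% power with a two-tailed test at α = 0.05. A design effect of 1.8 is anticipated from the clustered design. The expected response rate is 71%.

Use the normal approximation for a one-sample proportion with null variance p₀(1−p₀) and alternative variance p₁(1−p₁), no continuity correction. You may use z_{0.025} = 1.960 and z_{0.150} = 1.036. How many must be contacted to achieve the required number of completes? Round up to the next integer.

n = 897

n = [z_{α/2}·√(p₀q₀) + z_β·√(p₁q₁)]² / (p₁ − p₀)²
  = [1.960·√(0.24·0.76) + 1.036·√(0.31·0.69)]² / (0.07)²
  = [1.960·0.4271 + 1.036·0.4625]² / 0.0049
  = [1.3162]² / 0.0049
  = 353.56
Design effect: 1.8 × 353.56 = 636.41.
Adjust for 71% response: 636.41 / 0.71 = 896.35.
Round up → n = 897.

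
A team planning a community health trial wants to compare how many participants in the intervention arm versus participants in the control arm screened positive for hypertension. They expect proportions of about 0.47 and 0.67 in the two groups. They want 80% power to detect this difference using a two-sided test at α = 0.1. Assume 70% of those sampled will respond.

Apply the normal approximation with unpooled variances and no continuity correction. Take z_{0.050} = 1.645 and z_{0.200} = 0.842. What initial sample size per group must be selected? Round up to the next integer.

n = 104 per group

n = (z_{α/2} + z_β)² · [p₁(1−p₁) + p₂(1−p₂)] / (p₁ − p₂)²
  = (1.645 + 0.842)² · (0.47·0.53 + 0.67·0.33) / (-0.20)²
  = (2.487)² · (0.2491 + 0.2211) / 0.0400
  = 6.1852 · 0.4702 / 0.0400
  = 72.71
Adjust for 70% response: 72.71 / 0.70 = 103.87.
Round up → n = 104 per group.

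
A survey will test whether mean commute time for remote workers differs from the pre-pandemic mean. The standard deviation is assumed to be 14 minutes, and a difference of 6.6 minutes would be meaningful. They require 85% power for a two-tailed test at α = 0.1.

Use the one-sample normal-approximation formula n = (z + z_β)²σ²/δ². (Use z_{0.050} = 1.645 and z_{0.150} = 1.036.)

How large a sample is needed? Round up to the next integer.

n = 33

n = (z_{α/2} + z_β)² · σ² / δ²
  = (1.645 + 1.036)² · 14² / 6.6²
  = 7.1878 · 196 / 43.56
  = 32.34
Round up → n = 33.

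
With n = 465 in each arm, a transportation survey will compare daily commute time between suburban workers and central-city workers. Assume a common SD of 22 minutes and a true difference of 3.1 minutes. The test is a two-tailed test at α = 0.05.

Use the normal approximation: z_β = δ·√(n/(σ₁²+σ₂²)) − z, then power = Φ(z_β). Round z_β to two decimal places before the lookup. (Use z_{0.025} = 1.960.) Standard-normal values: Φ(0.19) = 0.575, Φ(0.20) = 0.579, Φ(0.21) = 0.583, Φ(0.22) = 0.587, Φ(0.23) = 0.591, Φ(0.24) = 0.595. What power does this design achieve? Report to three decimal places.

Power ≈ 0.575

z_β = δ·√(n/(σ₁²+σ₂²)) − z_{α/2}
    = 3.1 · √(465/968) − 1.960
    = 3.1 · 0.69309 − 1.960
    = 2.1486 − 1.960 = 0.1886 → 0.19
Power = Φ(0.19) = 0.575.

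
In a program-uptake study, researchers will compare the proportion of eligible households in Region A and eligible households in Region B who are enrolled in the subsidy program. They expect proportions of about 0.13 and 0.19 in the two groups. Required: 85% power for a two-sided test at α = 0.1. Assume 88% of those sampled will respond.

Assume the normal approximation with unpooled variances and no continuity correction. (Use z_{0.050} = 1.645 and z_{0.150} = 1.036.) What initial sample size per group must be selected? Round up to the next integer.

n = 606 per group

n = (z_{α/2} + z_β)² · [p₁(1−p₁) + p₂(1−p₂)] / (p₁ − p₂)²
  = (1.645 + 1.036)² · (0.13·0.87 + 0.19·0.81) / (-0.06)²
  = (2.681)² · (0.1131 + 0.1539) / 0.0036
  = 7.1878 · 0.2670 / 0.0036
  = 533.09
Adjust for 88% response: 533.09 / 0.88 = 605.79.
Round up → n = 606 per group.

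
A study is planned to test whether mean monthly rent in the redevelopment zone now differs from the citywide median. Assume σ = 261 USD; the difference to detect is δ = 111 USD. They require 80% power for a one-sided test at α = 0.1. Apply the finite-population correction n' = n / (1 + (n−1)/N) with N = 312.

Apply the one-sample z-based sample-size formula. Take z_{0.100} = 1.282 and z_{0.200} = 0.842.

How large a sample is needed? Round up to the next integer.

n = 24

n = (z_α + z_β)² · σ² / δ²
  = (1.282 + 0.842)² · 261² / 111²
  = 4.5114 · 68121 / 12321
  = 24.94
Finite-population correction (N = 312): 24.94 / (1 + (24.94 − 1)/312) = 23.17.
Round up → n = 24.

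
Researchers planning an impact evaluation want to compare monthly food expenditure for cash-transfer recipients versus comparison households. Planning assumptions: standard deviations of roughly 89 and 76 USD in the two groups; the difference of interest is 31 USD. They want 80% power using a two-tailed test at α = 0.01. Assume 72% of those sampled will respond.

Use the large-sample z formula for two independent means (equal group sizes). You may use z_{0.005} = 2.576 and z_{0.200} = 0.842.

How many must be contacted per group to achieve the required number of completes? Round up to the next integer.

n = 232 per group

n = (z_{α/2} + z_β)² · (σ₁² + σ₂²) / δ²
  = (2.576 + 0.842)² · (89² + 76² = 13697) / 31²
  = 11.6827 · 13697 / 961
  = 166.51
Adjust for 72% response: 166.51 / 0.72 = 231.27.
Round up → n = 232 per group.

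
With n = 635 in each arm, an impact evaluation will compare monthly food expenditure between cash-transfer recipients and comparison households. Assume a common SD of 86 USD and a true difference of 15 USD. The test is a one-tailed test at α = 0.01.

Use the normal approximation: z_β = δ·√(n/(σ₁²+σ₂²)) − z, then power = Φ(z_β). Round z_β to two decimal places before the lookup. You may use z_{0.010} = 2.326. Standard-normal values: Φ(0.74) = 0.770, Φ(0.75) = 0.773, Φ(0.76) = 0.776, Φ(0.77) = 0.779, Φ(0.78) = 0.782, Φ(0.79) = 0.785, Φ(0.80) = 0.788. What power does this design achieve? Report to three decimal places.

z_β = δ·√(n/(σ₁²+σ₂²)) − z_α
    = 15 · √(635/14792) − 2.326
    = 15 · 0.20719 − 2.326
    = 3.1079 − 2.326 = 0.7819 → 0.78
Power = Φ(0.78) = 0.782.

Power ≈ 0.782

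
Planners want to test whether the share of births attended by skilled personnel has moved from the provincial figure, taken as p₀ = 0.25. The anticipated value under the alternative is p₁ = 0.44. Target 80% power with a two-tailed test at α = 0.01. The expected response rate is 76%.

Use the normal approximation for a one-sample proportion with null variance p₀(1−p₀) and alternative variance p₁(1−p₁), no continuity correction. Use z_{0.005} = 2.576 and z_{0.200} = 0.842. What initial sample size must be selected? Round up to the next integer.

n = 86

n = [z_{α/2}·√(p₀q₀) + z_β·√(p₁q₁)]² / (p₁ − p₀)²
  = [2.576·√(0.25·0.75) + 0.842·√(0.44·0.56)]² / (0.19)²
  = [2.576·0.4330 + 0.842·0.4964]² / 0.0361
  = [1.5334]² / 0.0361
  = 65.13
Adjust for 76% response: 65.13 / 0.76 = 85.70.
Round up → n = 86.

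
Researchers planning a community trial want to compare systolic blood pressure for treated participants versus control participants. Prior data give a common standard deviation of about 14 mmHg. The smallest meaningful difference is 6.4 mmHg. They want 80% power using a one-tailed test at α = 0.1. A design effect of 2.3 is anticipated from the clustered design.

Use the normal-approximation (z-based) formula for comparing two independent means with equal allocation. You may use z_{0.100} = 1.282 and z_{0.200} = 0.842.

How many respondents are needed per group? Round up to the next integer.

n = 100 per group

n = (z_α + z_β)² · (σ₁² + σ₂²) / δ²
  = (1.282 + 0.842)² · (2·14² = 392) / 6.4²
  = 4.5114 · 392 / 40.96
  = 43.18
Design effect: 2.3 × 43.18 = 99.30.
Round up → n = 100 per group.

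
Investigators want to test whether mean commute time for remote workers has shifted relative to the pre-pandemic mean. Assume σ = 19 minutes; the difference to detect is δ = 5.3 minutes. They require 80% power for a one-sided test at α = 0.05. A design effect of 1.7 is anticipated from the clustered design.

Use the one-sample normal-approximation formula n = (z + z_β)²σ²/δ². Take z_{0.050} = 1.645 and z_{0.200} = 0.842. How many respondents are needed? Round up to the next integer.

n = (z_α + z_β)² · σ² / δ²
  = (1.645 + 0.842)² · 19² / 5.3²
  = 6.1852 · 361 / 28.09
  = 79.49
Design effect: 1.7 × 79.49 = 135.13.
Round up → n = 136.

n = 136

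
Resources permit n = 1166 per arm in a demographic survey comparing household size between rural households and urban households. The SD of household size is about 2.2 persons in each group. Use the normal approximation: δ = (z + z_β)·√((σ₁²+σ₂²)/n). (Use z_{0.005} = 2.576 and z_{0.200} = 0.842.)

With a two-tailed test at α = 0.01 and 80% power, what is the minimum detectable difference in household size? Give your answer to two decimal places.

Minimum detectable difference ≈ 0.31 persons

δ = (z_{α/2} + z_β) · √((σ₁²+σ₂²)/n)
  = (2.576 + 0.842) · √(9.68/1166)
  = 3.418 · √0.0083
  = 3.418 · 0.0911
  = 0.3114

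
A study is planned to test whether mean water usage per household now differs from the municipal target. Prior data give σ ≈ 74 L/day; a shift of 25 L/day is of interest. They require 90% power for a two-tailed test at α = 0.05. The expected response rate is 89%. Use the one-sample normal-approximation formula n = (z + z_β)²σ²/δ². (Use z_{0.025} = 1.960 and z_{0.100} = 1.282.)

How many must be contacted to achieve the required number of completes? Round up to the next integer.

n = 104

n = (z_{α/2} + z_β)² · σ² / δ²
  = (1.960 + 1.282)² · 74² / 25²
  = 10.5106 · 5476 / 625
  = 92.09
Adjust for 89% response: 92.09 / 0.89 = 103.47.
Round up → n = 104.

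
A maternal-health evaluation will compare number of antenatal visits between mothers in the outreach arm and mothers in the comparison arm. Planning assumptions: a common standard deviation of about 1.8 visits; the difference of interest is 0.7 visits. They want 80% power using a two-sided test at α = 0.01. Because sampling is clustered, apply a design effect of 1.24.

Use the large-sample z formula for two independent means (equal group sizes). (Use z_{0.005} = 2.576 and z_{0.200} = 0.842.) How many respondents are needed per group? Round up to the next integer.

n = 192 per group

n = (z_{α/2} + z_β)² · (σ₁² + σ₂²) / δ²
  = (2.576 + 0.842)² · (2·1.8² = 6.48) / 0.7²
  = 11.6827 · 6.48 / 0.49
  = 154.50
Design effect: 1.24 × 154.50 = 191.58.
Round up → n = 192 per group.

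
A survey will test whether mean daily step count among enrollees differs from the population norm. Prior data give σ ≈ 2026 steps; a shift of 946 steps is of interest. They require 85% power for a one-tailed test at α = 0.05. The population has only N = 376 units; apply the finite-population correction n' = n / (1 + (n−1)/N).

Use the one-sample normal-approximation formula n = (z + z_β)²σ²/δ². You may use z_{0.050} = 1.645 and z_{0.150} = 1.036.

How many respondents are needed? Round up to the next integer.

n = (z_α + z_β)² · σ² / δ²
  = (1.645 + 1.036)² · 2026² / 946²
  = 7.1878 · 4104676 / 894916
  = 32.97
Finite-population correction (N = 376): 32.97 / (1 + (32.97 − 1)/376) = 30.38.
Round up → n = 31.

n = 31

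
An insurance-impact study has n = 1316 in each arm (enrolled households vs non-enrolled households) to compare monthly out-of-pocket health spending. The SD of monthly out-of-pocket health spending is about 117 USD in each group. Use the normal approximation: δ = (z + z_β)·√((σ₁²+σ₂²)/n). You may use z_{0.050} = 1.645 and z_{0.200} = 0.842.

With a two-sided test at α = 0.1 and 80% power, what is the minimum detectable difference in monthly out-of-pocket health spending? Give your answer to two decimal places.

δ = (z_{α/2} + z_β) · √((σ₁²+σ₂²)/n)
  = (1.645 + 0.842) · √(27378/1316)
  = 2.487 · √20.804
  = 2.487 · 4.5611
  = 11.3435

Minimum detectable difference ≈ 11.34 USD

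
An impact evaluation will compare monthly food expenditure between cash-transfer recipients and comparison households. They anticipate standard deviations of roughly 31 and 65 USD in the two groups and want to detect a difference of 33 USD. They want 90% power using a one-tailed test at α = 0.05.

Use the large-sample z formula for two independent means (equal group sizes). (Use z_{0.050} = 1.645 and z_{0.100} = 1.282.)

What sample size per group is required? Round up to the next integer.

n = (z_α + z_β)² · (σ₁² + σ₂²) / δ²
  = (1.645 + 1.282)² · (31² + 65² = 5186) / 33²
  = 8.5673 · 5186 / 1089
  = 40.80
Round up → n = 41 per group.

n = 41 per group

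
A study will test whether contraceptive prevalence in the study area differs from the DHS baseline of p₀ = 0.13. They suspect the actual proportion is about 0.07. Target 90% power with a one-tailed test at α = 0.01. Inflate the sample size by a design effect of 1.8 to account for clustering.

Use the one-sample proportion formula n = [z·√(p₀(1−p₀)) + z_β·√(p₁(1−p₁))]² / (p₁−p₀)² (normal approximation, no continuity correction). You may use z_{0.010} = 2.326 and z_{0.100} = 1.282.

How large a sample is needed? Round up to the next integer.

n = 616

n = [z_α·√(p₀q₀) + z_β·√(p₁q₁)]² / (p₁ − p₀)²
  = [2.326·√(0.13·0.87) + 1.282·√(0.07·0.93)]² / (-0.06)²
  = [2.326·0.3363 + 1.282·0.2551]² / 0.0036
  = [1.1093]² / 0.0036
  = 341.84
Design effect: 1.8 × 341.84 = 615.32.
Round up → n = 616.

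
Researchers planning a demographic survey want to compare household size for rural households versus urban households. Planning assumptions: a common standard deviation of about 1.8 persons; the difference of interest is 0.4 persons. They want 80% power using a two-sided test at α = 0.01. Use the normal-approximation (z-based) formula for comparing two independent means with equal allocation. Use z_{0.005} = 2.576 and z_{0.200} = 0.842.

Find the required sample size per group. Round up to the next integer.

n = 474 per group

n = (z_{α/2} + z_β)² · (σ₁² + σ₂²) / δ²
  = (2.576 + 0.842)² · (2·1.8² = 6.48) / 0.4²
  = 11.6827 · 6.48 / 0.16
  = 473.15
Round up → n = 474 per group.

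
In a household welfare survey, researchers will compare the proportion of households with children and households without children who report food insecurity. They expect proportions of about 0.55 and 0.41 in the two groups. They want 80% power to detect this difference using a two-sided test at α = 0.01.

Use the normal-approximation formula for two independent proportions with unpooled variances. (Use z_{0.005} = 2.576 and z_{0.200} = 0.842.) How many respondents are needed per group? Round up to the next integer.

n = 292 per group

n = (z_{α/2} + z_β)² · [p₁(1−p₁) + p₂(1−p₂)] / (p₁ − p₂)²
  = (2.576 + 0.842)² · (0.55·0.45 + 0.41·0.59) / (0.14)²
  = (3.418)² · (0.2475 + 0.2419) / 0.0196
  = 11.6827 · 0.4894 / 0.0196
  = 291.71
Round up → n = 292 per group.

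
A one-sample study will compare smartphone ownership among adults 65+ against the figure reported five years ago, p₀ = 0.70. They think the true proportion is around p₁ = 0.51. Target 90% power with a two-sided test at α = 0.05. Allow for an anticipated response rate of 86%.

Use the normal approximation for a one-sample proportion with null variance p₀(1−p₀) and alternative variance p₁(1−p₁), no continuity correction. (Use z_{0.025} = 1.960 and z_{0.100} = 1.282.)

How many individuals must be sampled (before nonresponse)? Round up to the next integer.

n = 77

n = [z_{α/2}·√(p₀q₀) + z_β·√(p₁q₁)]² / (p₁ − p₀)²
  = [1.960·√(0.70·0.30) + 1.282·√(0.51·0.49)]² / (-0.19)²
  = [1.960·0.4583 + 1.282·0.4999]² / 0.0361
  = [1.5391]² / 0.0361
  = 65.61
Adjust for 86% response: 65.61 / 0.86 = 76.30.
Round up → n = 77.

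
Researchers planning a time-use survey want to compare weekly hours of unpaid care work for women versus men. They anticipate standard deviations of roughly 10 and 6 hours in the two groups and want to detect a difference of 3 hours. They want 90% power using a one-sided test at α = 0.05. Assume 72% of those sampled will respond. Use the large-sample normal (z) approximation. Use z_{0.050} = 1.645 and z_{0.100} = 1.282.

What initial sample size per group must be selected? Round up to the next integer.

n = (z_α + z_β)² · (σ₁² + σ₂²) / δ²
  = (1.645 + 1.282)² · (10² + 6² = 136) / 3²
  = 8.5673 · 136 / 9
  = 129.46
Adjust for 72% response: 129.46 / 0.72 = 179.81.
Round up → n = 180 per group.

n = 180 per group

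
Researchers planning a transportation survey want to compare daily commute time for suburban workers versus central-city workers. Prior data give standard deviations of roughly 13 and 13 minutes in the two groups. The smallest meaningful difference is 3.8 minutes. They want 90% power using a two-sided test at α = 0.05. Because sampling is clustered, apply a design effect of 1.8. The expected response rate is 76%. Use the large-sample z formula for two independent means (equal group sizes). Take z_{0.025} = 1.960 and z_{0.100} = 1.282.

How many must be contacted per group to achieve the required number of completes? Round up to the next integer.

n = 583 per group

n = (z_{α/2} + z_β)² · (σ₁² + σ₂²) / δ²
  = (1.960 + 1.282)² · (13² + 13² = 338) / 3.8²
  = 10.5106 · 338 / 14.44
  = 246.02
Design effect: 1.8 × 246.02 = 442.84.
Adjust for 76% response: 442.84 / 0.76 = 582.69.
Round up → n = 583 per group.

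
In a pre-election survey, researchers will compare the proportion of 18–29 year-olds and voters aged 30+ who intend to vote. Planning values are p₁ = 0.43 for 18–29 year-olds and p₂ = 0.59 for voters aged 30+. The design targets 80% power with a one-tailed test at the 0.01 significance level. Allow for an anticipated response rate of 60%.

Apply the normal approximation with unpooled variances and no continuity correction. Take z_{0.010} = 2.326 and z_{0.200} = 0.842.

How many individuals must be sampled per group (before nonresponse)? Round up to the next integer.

n = 319 per group

n = (z_α + z_β)² · [p₁(1−p₁) + p₂(1−p₂)] / (p₁ − p₂)²
  = (2.326 + 0.842)² · (0.43·0.57 + 0.59·0.41) / (-0.16)²
  = (3.168)² · (0.2451 + 0.2419) / 0.0256
  = 10.0362 · 0.4870 / 0.0256
  = 190.92
Adjust for 60% response: 190.92 / 0.60 = 318.21.
Round up → n = 319 per group.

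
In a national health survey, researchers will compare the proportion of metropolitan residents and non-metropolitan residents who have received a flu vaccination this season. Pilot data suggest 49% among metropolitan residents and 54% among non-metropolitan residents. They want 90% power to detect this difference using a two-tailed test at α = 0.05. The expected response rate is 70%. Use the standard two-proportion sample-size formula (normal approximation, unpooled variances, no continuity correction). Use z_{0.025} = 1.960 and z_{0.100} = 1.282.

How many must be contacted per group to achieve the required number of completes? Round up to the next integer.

n = 2993 per group

n = (z_{α/2} + z_β)² · [p₁(1−p₁) + p₂(1−p₂)] / (p₁ − p₂)²
  = (1.960 + 1.282)² · (0.49·0.51 + 0.54·0.46) / (-0.05)²
  = (3.242)² · (0.2499 + 0.2484) / 0.0025
  = 10.5106 · 0.4983 / 0.0025
  = 2094.97
Adjust for 70% response: 2094.97 / 0.70 = 2992.81.
Round up → n = 2993 per group.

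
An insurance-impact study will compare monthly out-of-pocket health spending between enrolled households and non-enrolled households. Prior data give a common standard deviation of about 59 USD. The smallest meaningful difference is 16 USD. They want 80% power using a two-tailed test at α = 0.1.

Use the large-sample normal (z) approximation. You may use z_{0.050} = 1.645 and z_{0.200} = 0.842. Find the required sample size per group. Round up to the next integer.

n = 169 per group

n = (z_{α/2} + z_β)² · (σ₁² + σ₂²) / δ²
  = (1.645 + 0.842)² · (2·59² = 6962) / 16²
  = 6.1852 · 6962 / 256
  = 168.21
Round up → n = 169 per group.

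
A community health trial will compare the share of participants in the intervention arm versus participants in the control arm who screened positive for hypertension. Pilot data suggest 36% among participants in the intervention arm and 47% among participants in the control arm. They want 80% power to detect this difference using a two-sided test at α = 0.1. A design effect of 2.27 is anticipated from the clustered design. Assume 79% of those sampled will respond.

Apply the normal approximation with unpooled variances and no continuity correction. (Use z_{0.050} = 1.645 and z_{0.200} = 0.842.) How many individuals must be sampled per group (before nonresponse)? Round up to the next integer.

n = 705 per group

n = (z_{α/2} + z_β)² · [p₁(1−p₁) + p₂(1−p₂)] / (p₁ − p₂)²
  = (1.645 + 0.842)² · (0.36·0.64 + 0.47·0.53) / (-0.11)²
  = (2.487)² · (0.2304 + 0.2491) / 0.0121
  = 6.1852 · 0.4795 / 0.0121
  = 245.11
Design effect: 2.27 × 245.11 = 556.39.
Adjust for 79% response: 556.39 / 0.79 = 704.29.
Round up → n = 705 per group.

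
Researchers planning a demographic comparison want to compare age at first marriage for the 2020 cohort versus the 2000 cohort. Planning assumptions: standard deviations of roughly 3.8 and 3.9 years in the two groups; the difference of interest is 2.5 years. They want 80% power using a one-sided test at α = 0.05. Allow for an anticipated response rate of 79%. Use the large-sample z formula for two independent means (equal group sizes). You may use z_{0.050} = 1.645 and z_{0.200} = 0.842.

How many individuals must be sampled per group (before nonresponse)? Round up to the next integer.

n = 38 per group

n = (z_α + z_β)² · (σ₁² + σ₂²) / δ²
  = (1.645 + 0.842)² · (3.8² + 3.9² = 29.65) / 2.5²
  = 6.1852 · 29.65 / 6.25
  = 29.34
Adjust for 79% response: 29.34 / 0.79 = 37.14.
Round up → n = 38 per group.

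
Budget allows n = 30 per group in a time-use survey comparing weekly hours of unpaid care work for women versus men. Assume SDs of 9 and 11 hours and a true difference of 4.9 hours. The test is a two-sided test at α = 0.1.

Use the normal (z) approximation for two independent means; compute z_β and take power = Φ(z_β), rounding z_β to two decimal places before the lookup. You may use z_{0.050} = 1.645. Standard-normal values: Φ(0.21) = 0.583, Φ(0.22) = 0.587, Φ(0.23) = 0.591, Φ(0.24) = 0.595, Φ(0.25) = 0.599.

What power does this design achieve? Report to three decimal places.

z_β = δ·√(n/(σ₁²+σ₂²)) − z_{α/2}
    = 4.9 · √(30/202) − 1.645
    = 4.9 · 0.38538 − 1.645
    = 1.8883 − 1.645 = 0.2433 → 0.24
Power = Φ(0.24) = 0.595.

Power ≈ 0.595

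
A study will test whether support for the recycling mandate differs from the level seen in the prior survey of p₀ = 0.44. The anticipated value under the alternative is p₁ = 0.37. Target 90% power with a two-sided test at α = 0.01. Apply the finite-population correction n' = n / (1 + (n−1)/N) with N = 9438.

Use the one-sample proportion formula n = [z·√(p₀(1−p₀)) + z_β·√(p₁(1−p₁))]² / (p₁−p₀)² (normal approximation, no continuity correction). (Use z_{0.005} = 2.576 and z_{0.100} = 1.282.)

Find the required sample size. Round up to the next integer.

n = 682

n = [z_{α/2}·√(p₀q₀) + z_β·√(p₁q₁)]² / (p₁ − p₀)²
  = [2.576·√(0.44·0.56) + 1.282·√(0.37·0.63)]² / (-0.07)²
  = [2.576·0.4964 + 1.282·0.4828]² / 0.0049
  = [1.8976]² / 0.0049
  = 734.91
Finite-population correction (N = 9438): 734.91 / (1 + (734.91 − 1)/9438) = 681.89.
Round up → n = 682.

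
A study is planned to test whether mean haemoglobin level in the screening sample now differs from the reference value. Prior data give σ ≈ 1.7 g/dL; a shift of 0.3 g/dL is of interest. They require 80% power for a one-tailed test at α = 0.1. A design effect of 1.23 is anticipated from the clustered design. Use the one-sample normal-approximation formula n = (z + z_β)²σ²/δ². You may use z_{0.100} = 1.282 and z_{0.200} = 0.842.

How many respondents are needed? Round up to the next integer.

n = (z_α + z_β)² · σ² / δ²
  = (1.282 + 0.842)² · 1.7² / 0.3²
  = 4.5114 · 2.89 / 0.09
  = 144.87
Design effect: 1.23 × 144.87 = 178.18.
Round up → n = 179.

n = 179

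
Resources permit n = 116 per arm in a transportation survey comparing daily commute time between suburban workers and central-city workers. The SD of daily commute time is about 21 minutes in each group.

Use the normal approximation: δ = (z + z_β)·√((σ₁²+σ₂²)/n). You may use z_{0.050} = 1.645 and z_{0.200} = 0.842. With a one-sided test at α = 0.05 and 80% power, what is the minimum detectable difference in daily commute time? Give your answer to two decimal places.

Minimum detectable difference ≈ 6.86 minutes

δ = (z_α + z_β) · √((σ₁²+σ₂²)/n)
  = (1.645 + 0.842) · √(882/116)
  = 2.487 · √7.6034
  = 2.487 · 2.7574
  = 6.8577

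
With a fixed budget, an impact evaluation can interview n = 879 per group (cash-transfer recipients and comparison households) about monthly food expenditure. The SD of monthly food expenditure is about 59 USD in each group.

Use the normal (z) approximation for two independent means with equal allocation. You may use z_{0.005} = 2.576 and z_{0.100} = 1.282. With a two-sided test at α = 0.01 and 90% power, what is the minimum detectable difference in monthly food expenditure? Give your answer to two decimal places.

δ = (z_{α/2} + z_β) · √((σ₁²+σ₂²)/n)
  = (2.576 + 1.282) · √(6962/879)
  = 3.858 · √7.9204
  = 3.858 · 2.8143
  = 10.8576

Minimum detectable difference ≈ 10.86 USD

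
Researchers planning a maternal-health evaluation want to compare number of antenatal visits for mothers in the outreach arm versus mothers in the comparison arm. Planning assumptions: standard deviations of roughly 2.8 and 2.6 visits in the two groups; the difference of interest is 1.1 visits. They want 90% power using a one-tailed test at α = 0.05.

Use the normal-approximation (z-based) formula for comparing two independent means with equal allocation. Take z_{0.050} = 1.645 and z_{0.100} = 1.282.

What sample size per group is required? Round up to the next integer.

n = (z_α + z_β)² · (σ₁² + σ₂²) / δ²
  = (1.645 + 1.282)² · (2.8² + 2.6² = 14.6) / 1.1²
  = 8.5673 · 14.6 / 1.21
  = 103.37
Round up → n = 104 per group.

n = 104 per group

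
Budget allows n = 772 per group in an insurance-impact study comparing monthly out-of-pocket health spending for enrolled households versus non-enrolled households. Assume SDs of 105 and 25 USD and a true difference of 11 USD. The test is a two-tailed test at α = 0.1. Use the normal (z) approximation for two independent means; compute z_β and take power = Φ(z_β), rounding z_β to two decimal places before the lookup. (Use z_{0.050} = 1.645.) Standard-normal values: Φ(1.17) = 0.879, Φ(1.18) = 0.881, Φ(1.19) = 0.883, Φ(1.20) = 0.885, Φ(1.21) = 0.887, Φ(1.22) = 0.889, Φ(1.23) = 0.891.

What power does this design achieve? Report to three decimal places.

Power ≈ 0.883

z_β = δ·√(n/(σ₁²+σ₂²)) − z_{α/2}
    = 11 · √(772/11650) − 1.645
    = 11 · 0.25742 − 1.645
    = 2.8316 − 1.645 = 1.1866 → 1.19
Power = Φ(1.19) = 0.883.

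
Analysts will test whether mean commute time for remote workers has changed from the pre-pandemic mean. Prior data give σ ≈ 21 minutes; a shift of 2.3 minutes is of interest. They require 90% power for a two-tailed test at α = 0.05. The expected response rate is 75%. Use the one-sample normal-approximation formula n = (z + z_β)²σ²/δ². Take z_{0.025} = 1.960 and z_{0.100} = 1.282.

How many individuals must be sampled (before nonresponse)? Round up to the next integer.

n = (z_{α/2} + z_β)² · σ² / δ²
  = (1.960 + 1.282)² · 21² / 2.3²
  = 10.5106 · 441 / 5.29
  = 876.21
Adjust for 75% response: 876.21 / 0.75 = 1168.28.
Round up → n = 1169.

n = 1169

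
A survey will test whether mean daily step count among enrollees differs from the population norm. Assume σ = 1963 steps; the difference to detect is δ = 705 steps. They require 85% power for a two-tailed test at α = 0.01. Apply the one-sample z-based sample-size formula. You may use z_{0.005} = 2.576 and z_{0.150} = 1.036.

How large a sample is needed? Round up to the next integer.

n = (z_{α/2} + z_β)² · σ² / δ²
  = (2.576 + 1.036)² · 1963² / 705²
  = 13.0465 · 3853369 / 497025
  = 101.15
Round up → n = 102.

n = 102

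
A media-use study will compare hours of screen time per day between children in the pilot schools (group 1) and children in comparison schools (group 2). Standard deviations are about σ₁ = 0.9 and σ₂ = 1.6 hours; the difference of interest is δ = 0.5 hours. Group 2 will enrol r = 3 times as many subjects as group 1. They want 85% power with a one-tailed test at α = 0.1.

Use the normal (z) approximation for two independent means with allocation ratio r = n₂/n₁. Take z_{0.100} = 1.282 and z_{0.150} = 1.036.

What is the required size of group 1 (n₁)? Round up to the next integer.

n₁ = 36

n₁ = (z_α + z_β)² · (σ₁² + σ₂²/r) / δ²
   = (1.282 + 1.036)² · (0.9² + 1.6²/3) / 0.5²
   = 5.3731 · (0.81 + 0.85333) / 0.25
   = 5.3731 · 1.6633 / 0.25
   = 35.75
Round up → n₁ = 36; n₂ = r·n₁ = 3 × 36 = 108.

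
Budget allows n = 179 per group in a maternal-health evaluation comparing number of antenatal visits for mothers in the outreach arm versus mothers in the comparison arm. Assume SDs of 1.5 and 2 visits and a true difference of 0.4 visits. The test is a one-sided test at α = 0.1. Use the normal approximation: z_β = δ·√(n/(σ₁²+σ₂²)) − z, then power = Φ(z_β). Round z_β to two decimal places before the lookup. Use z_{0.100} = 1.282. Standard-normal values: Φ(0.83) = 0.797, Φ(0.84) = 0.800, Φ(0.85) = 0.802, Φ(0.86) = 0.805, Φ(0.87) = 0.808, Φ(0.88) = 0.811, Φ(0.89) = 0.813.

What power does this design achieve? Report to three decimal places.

Power ≈ 0.805

z_β = δ·√(n/(σ₁²+σ₂²)) − z_α
    = 0.4 · √(179/6.25) − 1.282
    = 0.4 · 5.35164 − 1.282
    = 2.1407 − 1.282 = 0.8587 → 0.86
Power = Φ(0.86) = 0.805.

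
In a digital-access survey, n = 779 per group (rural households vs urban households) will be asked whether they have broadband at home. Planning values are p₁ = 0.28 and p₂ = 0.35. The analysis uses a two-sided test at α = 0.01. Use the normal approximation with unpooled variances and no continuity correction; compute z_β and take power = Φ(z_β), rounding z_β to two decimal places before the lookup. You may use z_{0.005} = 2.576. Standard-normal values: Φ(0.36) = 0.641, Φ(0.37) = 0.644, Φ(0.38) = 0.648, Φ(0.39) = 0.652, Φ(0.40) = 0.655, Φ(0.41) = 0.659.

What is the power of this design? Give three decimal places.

Power ≈ 0.659

z_β = |p₁−p₂|·√(n/[p₁q₁+p₂q₂]) − z_{α/2}
    = 0.07 · √(779/0.4291) − 2.576
    = 0.07 · 42.6078 − 2.576
    = 2.9825 − 2.576 = 0.4065 → 0.41
Power = Φ(0.41) = 0.659.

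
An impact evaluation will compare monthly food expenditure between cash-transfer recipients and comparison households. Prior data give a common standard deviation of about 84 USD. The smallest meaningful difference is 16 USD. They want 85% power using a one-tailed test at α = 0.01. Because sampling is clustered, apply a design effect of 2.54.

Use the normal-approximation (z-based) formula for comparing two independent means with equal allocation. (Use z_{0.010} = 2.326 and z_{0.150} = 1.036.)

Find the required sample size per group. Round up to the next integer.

n = (z_α + z_β)² · (σ₁² + σ₂²) / δ²
  = (2.326 + 1.036)² · (2·84² = 14112) / 16²
  = 11.3030 · 14112 / 256
  = 623.08
Design effect: 2.54 × 623.08 = 1582.62.
Round up → n = 1583 per group.

n = 1583 per group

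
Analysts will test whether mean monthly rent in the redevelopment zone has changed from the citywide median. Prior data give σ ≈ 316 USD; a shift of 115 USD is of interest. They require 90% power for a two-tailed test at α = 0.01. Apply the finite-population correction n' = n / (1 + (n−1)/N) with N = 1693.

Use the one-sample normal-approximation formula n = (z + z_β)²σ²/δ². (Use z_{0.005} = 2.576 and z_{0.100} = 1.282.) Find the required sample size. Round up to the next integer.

n = (z_{α/2} + z_β)² · σ² / δ²
  = (2.576 + 1.282)² · 316² / 115²
  = 14.8842 · 99856 / 13225
  = 112.38
Finite-population correction (N = 1693): 112.38 / (1 + (112.38 − 1)/1693) = 105.45.
Round up → n = 106.

n = 106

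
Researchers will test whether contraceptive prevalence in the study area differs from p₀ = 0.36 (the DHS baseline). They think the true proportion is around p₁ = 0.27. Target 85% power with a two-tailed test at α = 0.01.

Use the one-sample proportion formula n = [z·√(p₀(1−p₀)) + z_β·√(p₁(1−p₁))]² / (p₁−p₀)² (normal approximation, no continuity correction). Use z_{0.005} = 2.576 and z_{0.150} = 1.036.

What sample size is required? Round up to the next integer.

n = [z_{α/2}·√(p₀q₀) + z_β·√(p₁q₁)]² / (p₁ − p₀)²
  = [2.576·√(0.36·0.64) + 1.036·√(0.27·0.73)]² / (-0.09)²
  = [2.576·0.4800 + 1.036·0.4440]² / 0.0081
  = [1.6964]² / 0.0081
  = 355.29
Round up → n = 356.

n = 356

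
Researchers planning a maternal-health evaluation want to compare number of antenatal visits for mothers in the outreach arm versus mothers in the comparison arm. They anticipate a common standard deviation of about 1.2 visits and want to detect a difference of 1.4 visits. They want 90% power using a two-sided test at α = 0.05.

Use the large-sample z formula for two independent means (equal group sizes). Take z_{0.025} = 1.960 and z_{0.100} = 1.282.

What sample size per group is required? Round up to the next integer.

n = 16 per group

n = (z_{α/2} + z_β)² · (σ₁² + σ₂²) / δ²
  = (1.960 + 1.282)² · (2·1.2² = 2.88) / 1.4²
  = 10.5106 · 2.88 / 1.96
  = 15.44
Round up → n = 16 per group.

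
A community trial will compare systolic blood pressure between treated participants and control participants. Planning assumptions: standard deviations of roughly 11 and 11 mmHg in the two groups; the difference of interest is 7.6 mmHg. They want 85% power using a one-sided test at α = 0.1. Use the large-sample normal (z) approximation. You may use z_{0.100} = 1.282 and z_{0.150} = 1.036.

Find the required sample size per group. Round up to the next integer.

n = (z_α + z_β)² · (σ₁² + σ₂²) / δ²
  = (1.282 + 1.036)² · (11² + 11² = 242) / 7.6²
  = 5.3731 · 242 / 57.76
  = 22.51
Round up → n = 23 per group.

n = 23 per group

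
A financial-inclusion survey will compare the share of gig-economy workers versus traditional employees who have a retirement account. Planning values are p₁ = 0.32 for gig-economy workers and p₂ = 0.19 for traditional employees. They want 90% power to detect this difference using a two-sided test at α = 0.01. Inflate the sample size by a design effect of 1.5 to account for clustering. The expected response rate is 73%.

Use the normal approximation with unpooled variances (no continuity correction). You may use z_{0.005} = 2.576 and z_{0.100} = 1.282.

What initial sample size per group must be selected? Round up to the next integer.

n = (z_{α/2} + z_β)² · [p₁(1−p₁) + p₂(1−p₂)] / (p₁ − p₂)²
  = (2.576 + 1.282)² · (0.32·0.68 + 0.19·0.81) / (0.13)²
  = (3.858)² · (0.2176 + 0.1539) / 0.0169
  = 14.8842 · 0.3715 / 0.0169
  = 327.19
Design effect: 1.5 × 327.19 = 490.78.
Adjust for 73% response: 490.78 / 0.73 = 672.30.
Round up → n = 673 per group.

n = 673 per group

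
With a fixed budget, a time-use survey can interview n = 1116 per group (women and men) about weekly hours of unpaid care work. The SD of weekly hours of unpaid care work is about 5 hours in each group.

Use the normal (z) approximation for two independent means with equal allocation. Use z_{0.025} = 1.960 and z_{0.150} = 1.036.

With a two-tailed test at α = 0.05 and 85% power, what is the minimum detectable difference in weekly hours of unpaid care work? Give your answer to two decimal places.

δ = (z_{α/2} + z_β) · √((σ₁²+σ₂²)/n)
  = (1.960 + 1.036) · √(50/1116)
  = 2.996 · √0.0448
  = 2.996 · 0.2117
  = 0.6342

Minimum detectable difference ≈ 0.63 hours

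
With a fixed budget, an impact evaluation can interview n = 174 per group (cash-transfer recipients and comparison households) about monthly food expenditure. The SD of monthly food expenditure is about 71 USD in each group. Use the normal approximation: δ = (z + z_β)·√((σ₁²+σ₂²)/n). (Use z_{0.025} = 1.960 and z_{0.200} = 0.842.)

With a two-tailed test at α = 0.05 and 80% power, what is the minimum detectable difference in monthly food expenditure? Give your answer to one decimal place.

δ = (z_{α/2} + z_β) · √((σ₁²+σ₂²)/n)
  = (1.960 + 0.842) · √(10082/174)
  = 2.802 · √57.9425
  = 2.802 · 7.6120
  = 21.3288

Minimum detectable difference ≈ 21.3 USD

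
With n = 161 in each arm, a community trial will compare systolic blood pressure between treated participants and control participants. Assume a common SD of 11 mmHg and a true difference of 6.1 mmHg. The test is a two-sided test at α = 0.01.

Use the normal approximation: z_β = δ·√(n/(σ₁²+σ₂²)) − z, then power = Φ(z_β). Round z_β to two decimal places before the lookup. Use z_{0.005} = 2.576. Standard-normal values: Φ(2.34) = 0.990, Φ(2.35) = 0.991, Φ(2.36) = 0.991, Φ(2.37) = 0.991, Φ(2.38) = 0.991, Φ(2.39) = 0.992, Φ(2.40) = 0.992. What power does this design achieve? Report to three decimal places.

z_β = δ·√(n/(σ₁²+σ₂²)) − z_{α/2}
    = 6.1 · √(161/242) − 2.576
    = 6.1 · 0.81565 − 2.576
    = 4.9755 − 2.576 = 2.3995 → 2.40
Power = Φ(2.40) = 0.992.

Power ≈ 0.992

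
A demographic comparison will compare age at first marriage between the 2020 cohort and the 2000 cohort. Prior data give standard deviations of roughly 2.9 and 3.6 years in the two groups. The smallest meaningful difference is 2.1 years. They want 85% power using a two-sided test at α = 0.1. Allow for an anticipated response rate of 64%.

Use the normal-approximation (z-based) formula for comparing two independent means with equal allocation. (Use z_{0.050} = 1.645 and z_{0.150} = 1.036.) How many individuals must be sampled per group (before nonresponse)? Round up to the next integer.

n = 55 per group

n = (z_{α/2} + z_β)² · (σ₁² + σ₂²) / δ²
  = (1.645 + 1.036)² · (2.9² + 3.6² = 21.37) / 2.1²
  = 7.1878 · 21.37 / 4.41
  = 34.83
Adjust for 64% response: 34.83 / 0.64 = 54.42.
Round up → n = 55 per group.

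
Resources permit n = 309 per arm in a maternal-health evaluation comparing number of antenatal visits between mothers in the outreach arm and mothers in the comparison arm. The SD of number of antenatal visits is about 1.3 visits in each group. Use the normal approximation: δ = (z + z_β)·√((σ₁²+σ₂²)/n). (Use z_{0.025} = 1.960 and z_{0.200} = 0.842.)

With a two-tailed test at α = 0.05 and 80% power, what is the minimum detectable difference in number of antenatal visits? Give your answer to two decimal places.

Minimum detectable difference ≈ 0.29 visits

δ = (z_{α/2} + z_β) · √((σ₁²+σ₂²)/n)
  = (1.960 + 0.842) · √(3.38/309)
  = 2.802 · √0.01094
  = 2.802 · 0.1046
  = 0.2931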